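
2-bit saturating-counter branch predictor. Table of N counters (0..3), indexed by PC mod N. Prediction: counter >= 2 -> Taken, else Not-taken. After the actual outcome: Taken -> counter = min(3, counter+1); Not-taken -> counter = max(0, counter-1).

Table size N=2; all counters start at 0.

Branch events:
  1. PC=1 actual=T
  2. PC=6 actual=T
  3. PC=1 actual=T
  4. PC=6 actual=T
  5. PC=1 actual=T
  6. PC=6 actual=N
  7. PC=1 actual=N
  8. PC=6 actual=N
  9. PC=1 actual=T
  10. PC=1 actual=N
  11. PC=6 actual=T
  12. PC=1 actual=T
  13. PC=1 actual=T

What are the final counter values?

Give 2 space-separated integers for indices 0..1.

Ev 1: PC=1 idx=1 pred=N actual=T -> ctr[1]=1
Ev 2: PC=6 idx=0 pred=N actual=T -> ctr[0]=1
Ev 3: PC=1 idx=1 pred=N actual=T -> ctr[1]=2
Ev 4: PC=6 idx=0 pred=N actual=T -> ctr[0]=2
Ev 5: PC=1 idx=1 pred=T actual=T -> ctr[1]=3
Ev 6: PC=6 idx=0 pred=T actual=N -> ctr[0]=1
Ev 7: PC=1 idx=1 pred=T actual=N -> ctr[1]=2
Ev 8: PC=6 idx=0 pred=N actual=N -> ctr[0]=0
Ev 9: PC=1 idx=1 pred=T actual=T -> ctr[1]=3
Ev 10: PC=1 idx=1 pred=T actual=N -> ctr[1]=2
Ev 11: PC=6 idx=0 pred=N actual=T -> ctr[0]=1
Ev 12: PC=1 idx=1 pred=T actual=T -> ctr[1]=3
Ev 13: PC=1 idx=1 pred=T actual=T -> ctr[1]=3

Answer: 1 3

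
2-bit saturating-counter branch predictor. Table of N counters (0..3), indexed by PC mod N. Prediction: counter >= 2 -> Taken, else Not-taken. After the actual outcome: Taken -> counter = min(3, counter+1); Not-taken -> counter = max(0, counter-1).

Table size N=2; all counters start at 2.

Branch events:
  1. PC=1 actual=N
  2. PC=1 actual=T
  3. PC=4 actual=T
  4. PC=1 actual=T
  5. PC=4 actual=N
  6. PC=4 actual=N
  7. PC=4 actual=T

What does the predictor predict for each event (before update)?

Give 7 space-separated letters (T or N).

Answer: T N T T T T N

Derivation:
Ev 1: PC=1 idx=1 pred=T actual=N -> ctr[1]=1
Ev 2: PC=1 idx=1 pred=N actual=T -> ctr[1]=2
Ev 3: PC=4 idx=0 pred=T actual=T -> ctr[0]=3
Ev 4: PC=1 idx=1 pred=T actual=T -> ctr[1]=3
Ev 5: PC=4 idx=0 pred=T actual=N -> ctr[0]=2
Ev 6: PC=4 idx=0 pred=T actual=N -> ctr[0]=1
Ev 7: PC=4 idx=0 pred=N actual=T -> ctr[0]=2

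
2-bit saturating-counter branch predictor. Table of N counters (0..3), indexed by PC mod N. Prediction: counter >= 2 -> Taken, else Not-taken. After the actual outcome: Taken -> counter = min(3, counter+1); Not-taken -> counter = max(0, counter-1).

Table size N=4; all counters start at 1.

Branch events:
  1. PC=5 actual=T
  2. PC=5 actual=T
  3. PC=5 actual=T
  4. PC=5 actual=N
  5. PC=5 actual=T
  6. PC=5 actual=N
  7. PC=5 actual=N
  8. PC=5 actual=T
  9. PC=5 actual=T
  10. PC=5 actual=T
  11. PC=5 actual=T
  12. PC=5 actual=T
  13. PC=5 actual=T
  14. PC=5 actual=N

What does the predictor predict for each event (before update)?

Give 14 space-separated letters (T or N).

Answer: N T T T T T T N T T T T T T

Derivation:
Ev 1: PC=5 idx=1 pred=N actual=T -> ctr[1]=2
Ev 2: PC=5 idx=1 pred=T actual=T -> ctr[1]=3
Ev 3: PC=5 idx=1 pred=T actual=T -> ctr[1]=3
Ev 4: PC=5 idx=1 pred=T actual=N -> ctr[1]=2
Ev 5: PC=5 idx=1 pred=T actual=T -> ctr[1]=3
Ev 6: PC=5 idx=1 pred=T actual=N -> ctr[1]=2
Ev 7: PC=5 idx=1 pred=T actual=N -> ctr[1]=1
Ev 8: PC=5 idx=1 pred=N actual=T -> ctr[1]=2
Ev 9: PC=5 idx=1 pred=T actual=T -> ctr[1]=3
Ev 10: PC=5 idx=1 pred=T actual=T -> ctr[1]=3
Ev 11: PC=5 idx=1 pred=T actual=T -> ctr[1]=3
Ev 12: PC=5 idx=1 pred=T actual=T -> ctr[1]=3
Ev 13: PC=5 idx=1 pred=T actual=T -> ctr[1]=3
Ev 14: PC=5 idx=1 pred=T actual=N -> ctr[1]=2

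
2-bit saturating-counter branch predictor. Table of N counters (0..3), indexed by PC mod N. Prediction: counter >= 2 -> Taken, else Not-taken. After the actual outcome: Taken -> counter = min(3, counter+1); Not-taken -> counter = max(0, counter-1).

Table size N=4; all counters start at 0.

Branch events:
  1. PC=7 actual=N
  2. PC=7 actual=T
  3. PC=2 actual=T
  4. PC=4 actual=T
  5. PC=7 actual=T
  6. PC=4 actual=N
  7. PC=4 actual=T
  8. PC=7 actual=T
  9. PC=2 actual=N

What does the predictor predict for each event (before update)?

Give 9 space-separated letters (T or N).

Ev 1: PC=7 idx=3 pred=N actual=N -> ctr[3]=0
Ev 2: PC=7 idx=3 pred=N actual=T -> ctr[3]=1
Ev 3: PC=2 idx=2 pred=N actual=T -> ctr[2]=1
Ev 4: PC=4 idx=0 pred=N actual=T -> ctr[0]=1
Ev 5: PC=7 idx=3 pred=N actual=T -> ctr[3]=2
Ev 6: PC=4 idx=0 pred=N actual=N -> ctr[0]=0
Ev 7: PC=4 idx=0 pred=N actual=T -> ctr[0]=1
Ev 8: PC=7 idx=3 pred=T actual=T -> ctr[3]=3
Ev 9: PC=2 idx=2 pred=N actual=N -> ctr[2]=0

Answer: N N N N N N N T N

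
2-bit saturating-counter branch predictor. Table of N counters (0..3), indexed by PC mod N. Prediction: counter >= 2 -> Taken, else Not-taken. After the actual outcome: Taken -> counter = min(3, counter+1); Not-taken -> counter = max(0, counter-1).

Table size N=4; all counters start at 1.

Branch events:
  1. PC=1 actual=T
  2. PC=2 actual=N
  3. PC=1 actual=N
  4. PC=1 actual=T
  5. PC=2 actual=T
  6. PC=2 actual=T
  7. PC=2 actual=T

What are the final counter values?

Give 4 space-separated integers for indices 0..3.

Answer: 1 2 3 1

Derivation:
Ev 1: PC=1 idx=1 pred=N actual=T -> ctr[1]=2
Ev 2: PC=2 idx=2 pred=N actual=N -> ctr[2]=0
Ev 3: PC=1 idx=1 pred=T actual=N -> ctr[1]=1
Ev 4: PC=1 idx=1 pred=N actual=T -> ctr[1]=2
Ev 5: PC=2 idx=2 pred=N actual=T -> ctr[2]=1
Ev 6: PC=2 idx=2 pred=N actual=T -> ctr[2]=2
Ev 7: PC=2 idx=2 pred=T actual=T -> ctr[2]=3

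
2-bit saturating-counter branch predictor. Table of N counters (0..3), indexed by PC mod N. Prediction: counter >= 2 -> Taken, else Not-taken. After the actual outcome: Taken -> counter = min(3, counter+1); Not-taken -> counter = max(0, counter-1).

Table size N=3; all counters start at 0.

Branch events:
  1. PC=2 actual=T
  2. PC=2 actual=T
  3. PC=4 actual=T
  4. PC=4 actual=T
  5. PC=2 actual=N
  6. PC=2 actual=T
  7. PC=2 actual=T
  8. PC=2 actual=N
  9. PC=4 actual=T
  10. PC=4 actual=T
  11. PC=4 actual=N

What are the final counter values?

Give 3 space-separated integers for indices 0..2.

Ev 1: PC=2 idx=2 pred=N actual=T -> ctr[2]=1
Ev 2: PC=2 idx=2 pred=N actual=T -> ctr[2]=2
Ev 3: PC=4 idx=1 pred=N actual=T -> ctr[1]=1
Ev 4: PC=4 idx=1 pred=N actual=T -> ctr[1]=2
Ev 5: PC=2 idx=2 pred=T actual=N -> ctr[2]=1
Ev 6: PC=2 idx=2 pred=N actual=T -> ctr[2]=2
Ev 7: PC=2 idx=2 pred=T actual=T -> ctr[2]=3
Ev 8: PC=2 idx=2 pred=T actual=N -> ctr[2]=2
Ev 9: PC=4 idx=1 pred=T actual=T -> ctr[1]=3
Ev 10: PC=4 idx=1 pred=T actual=T -> ctr[1]=3
Ev 11: PC=4 idx=1 pred=T actual=N -> ctr[1]=2

Answer: 0 2 2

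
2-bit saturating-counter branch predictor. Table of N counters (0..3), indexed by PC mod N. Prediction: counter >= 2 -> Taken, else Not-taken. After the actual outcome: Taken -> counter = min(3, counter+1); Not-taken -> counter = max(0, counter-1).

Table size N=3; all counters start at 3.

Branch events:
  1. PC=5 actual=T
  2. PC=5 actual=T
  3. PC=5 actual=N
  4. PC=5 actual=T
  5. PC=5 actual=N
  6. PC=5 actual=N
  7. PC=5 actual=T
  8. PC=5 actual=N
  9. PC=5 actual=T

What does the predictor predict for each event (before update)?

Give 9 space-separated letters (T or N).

Ev 1: PC=5 idx=2 pred=T actual=T -> ctr[2]=3
Ev 2: PC=5 idx=2 pred=T actual=T -> ctr[2]=3
Ev 3: PC=5 idx=2 pred=T actual=N -> ctr[2]=2
Ev 4: PC=5 idx=2 pred=T actual=T -> ctr[2]=3
Ev 5: PC=5 idx=2 pred=T actual=N -> ctr[2]=2
Ev 6: PC=5 idx=2 pred=T actual=N -> ctr[2]=1
Ev 7: PC=5 idx=2 pred=N actual=T -> ctr[2]=2
Ev 8: PC=5 idx=2 pred=T actual=N -> ctr[2]=1
Ev 9: PC=5 idx=2 pred=N actual=T -> ctr[2]=2

Answer: T T T T T T N T N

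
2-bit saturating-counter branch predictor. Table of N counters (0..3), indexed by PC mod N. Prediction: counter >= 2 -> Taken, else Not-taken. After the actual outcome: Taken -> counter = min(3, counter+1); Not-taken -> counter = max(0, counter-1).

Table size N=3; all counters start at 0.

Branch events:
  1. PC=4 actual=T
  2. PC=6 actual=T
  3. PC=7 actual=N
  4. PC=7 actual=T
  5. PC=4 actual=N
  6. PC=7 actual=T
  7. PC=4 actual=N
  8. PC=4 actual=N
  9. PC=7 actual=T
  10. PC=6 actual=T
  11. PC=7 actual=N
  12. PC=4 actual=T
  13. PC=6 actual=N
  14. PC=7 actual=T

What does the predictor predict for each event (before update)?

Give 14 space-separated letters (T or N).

Ev 1: PC=4 idx=1 pred=N actual=T -> ctr[1]=1
Ev 2: PC=6 idx=0 pred=N actual=T -> ctr[0]=1
Ev 3: PC=7 idx=1 pred=N actual=N -> ctr[1]=0
Ev 4: PC=7 idx=1 pred=N actual=T -> ctr[1]=1
Ev 5: PC=4 idx=1 pred=N actual=N -> ctr[1]=0
Ev 6: PC=7 idx=1 pred=N actual=T -> ctr[1]=1
Ev 7: PC=4 idx=1 pred=N actual=N -> ctr[1]=0
Ev 8: PC=4 idx=1 pred=N actual=N -> ctr[1]=0
Ev 9: PC=7 idx=1 pred=N actual=T -> ctr[1]=1
Ev 10: PC=6 idx=0 pred=N actual=T -> ctr[0]=2
Ev 11: PC=7 idx=1 pred=N actual=N -> ctr[1]=0
Ev 12: PC=4 idx=1 pred=N actual=T -> ctr[1]=1
Ev 13: PC=6 idx=0 pred=T actual=N -> ctr[0]=1
Ev 14: PC=7 idx=1 pred=N actual=T -> ctr[1]=2

Answer: N N N N N N N N N N N N T N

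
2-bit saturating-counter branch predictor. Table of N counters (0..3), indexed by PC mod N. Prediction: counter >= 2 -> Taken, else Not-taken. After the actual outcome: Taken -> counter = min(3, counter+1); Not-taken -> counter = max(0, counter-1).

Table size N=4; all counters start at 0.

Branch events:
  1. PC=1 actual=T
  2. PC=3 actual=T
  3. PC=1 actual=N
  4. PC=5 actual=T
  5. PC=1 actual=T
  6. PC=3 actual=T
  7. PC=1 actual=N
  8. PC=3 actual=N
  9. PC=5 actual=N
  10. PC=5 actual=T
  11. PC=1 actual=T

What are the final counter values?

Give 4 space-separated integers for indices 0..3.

Answer: 0 2 0 1

Derivation:
Ev 1: PC=1 idx=1 pred=N actual=T -> ctr[1]=1
Ev 2: PC=3 idx=3 pred=N actual=T -> ctr[3]=1
Ev 3: PC=1 idx=1 pred=N actual=N -> ctr[1]=0
Ev 4: PC=5 idx=1 pred=N actual=T -> ctr[1]=1
Ev 5: PC=1 idx=1 pred=N actual=T -> ctr[1]=2
Ev 6: PC=3 idx=3 pred=N actual=T -> ctr[3]=2
Ev 7: PC=1 idx=1 pred=T actual=N -> ctr[1]=1
Ev 8: PC=3 idx=3 pred=T actual=N -> ctr[3]=1
Ev 9: PC=5 idx=1 pred=N actual=N -> ctr[1]=0
Ev 10: PC=5 idx=1 pred=N actual=T -> ctr[1]=1
Ev 11: PC=1 idx=1 pred=N actual=T -> ctr[1]=2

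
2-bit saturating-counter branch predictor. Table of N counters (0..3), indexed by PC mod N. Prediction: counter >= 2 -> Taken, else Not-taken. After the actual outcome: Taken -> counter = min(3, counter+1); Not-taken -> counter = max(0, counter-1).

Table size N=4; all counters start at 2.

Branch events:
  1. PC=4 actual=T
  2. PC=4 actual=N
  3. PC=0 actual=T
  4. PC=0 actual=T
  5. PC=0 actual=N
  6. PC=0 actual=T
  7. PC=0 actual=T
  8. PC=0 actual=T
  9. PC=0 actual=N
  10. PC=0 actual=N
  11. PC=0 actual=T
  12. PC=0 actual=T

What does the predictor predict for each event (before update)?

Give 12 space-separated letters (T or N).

Ev 1: PC=4 idx=0 pred=T actual=T -> ctr[0]=3
Ev 2: PC=4 idx=0 pred=T actual=N -> ctr[0]=2
Ev 3: PC=0 idx=0 pred=T actual=T -> ctr[0]=3
Ev 4: PC=0 idx=0 pred=T actual=T -> ctr[0]=3
Ev 5: PC=0 idx=0 pred=T actual=N -> ctr[0]=2
Ev 6: PC=0 idx=0 pred=T actual=T -> ctr[0]=3
Ev 7: PC=0 idx=0 pred=T actual=T -> ctr[0]=3
Ev 8: PC=0 idx=0 pred=T actual=T -> ctr[0]=3
Ev 9: PC=0 idx=0 pred=T actual=N -> ctr[0]=2
Ev 10: PC=0 idx=0 pred=T actual=N -> ctr[0]=1
Ev 11: PC=0 idx=0 pred=N actual=T -> ctr[0]=2
Ev 12: PC=0 idx=0 pred=T actual=T -> ctr[0]=3

Answer: T T T T T T T T T T N T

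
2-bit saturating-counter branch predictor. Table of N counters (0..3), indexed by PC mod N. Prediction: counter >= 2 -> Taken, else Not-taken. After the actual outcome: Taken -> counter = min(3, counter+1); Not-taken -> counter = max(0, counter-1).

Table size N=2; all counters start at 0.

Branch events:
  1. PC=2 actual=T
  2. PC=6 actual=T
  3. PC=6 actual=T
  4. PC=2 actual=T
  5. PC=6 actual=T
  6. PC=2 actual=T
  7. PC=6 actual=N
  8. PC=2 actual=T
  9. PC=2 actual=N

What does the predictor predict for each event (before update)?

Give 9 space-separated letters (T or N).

Ev 1: PC=2 idx=0 pred=N actual=T -> ctr[0]=1
Ev 2: PC=6 idx=0 pred=N actual=T -> ctr[0]=2
Ev 3: PC=6 idx=0 pred=T actual=T -> ctr[0]=3
Ev 4: PC=2 idx=0 pred=T actual=T -> ctr[0]=3
Ev 5: PC=6 idx=0 pred=T actual=T -> ctr[0]=3
Ev 6: PC=2 idx=0 pred=T actual=T -> ctr[0]=3
Ev 7: PC=6 idx=0 pred=T actual=N -> ctr[0]=2
Ev 8: PC=2 idx=0 pred=T actual=T -> ctr[0]=3
Ev 9: PC=2 idx=0 pred=T actual=N -> ctr[0]=2

Answer: N N T T T T T T T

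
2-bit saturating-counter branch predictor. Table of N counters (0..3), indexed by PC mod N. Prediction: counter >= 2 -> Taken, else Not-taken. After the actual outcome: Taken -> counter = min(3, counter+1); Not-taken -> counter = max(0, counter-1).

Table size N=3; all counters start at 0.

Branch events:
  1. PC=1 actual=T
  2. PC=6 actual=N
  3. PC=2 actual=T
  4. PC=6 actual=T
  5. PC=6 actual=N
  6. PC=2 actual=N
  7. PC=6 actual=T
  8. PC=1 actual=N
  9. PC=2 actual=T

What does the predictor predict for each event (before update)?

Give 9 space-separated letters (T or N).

Answer: N N N N N N N N N

Derivation:
Ev 1: PC=1 idx=1 pred=N actual=T -> ctr[1]=1
Ev 2: PC=6 idx=0 pred=N actual=N -> ctr[0]=0
Ev 3: PC=2 idx=2 pred=N actual=T -> ctr[2]=1
Ev 4: PC=6 idx=0 pred=N actual=T -> ctr[0]=1
Ev 5: PC=6 idx=0 pred=N actual=N -> ctr[0]=0
Ev 6: PC=2 idx=2 pred=N actual=N -> ctr[2]=0
Ev 7: PC=6 idx=0 pred=N actual=T -> ctr[0]=1
Ev 8: PC=1 idx=1 pred=N actual=N -> ctr[1]=0
Ev 9: PC=2 idx=2 pred=N actual=T -> ctr[2]=1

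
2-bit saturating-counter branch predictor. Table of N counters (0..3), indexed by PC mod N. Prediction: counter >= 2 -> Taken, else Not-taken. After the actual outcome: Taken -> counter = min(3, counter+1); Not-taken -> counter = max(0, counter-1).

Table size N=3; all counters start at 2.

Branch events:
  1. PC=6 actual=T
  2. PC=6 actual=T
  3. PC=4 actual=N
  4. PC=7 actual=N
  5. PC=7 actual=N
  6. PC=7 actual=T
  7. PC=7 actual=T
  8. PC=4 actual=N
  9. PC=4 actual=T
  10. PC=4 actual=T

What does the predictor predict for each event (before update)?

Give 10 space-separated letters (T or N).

Ev 1: PC=6 idx=0 pred=T actual=T -> ctr[0]=3
Ev 2: PC=6 idx=0 pred=T actual=T -> ctr[0]=3
Ev 3: PC=4 idx=1 pred=T actual=N -> ctr[1]=1
Ev 4: PC=7 idx=1 pred=N actual=N -> ctr[1]=0
Ev 5: PC=7 idx=1 pred=N actual=N -> ctr[1]=0
Ev 6: PC=7 idx=1 pred=N actual=T -> ctr[1]=1
Ev 7: PC=7 idx=1 pred=N actual=T -> ctr[1]=2
Ev 8: PC=4 idx=1 pred=T actual=N -> ctr[1]=1
Ev 9: PC=4 idx=1 pred=N actual=T -> ctr[1]=2
Ev 10: PC=4 idx=1 pred=T actual=T -> ctr[1]=3

Answer: T T T N N N N T N T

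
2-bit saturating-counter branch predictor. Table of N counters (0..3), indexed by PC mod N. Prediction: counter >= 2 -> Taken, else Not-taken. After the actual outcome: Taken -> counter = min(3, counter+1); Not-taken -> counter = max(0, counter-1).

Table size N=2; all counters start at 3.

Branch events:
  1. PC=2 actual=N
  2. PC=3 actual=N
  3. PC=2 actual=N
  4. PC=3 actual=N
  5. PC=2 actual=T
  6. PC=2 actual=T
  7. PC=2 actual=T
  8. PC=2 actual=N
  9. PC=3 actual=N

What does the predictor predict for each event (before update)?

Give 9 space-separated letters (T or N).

Answer: T T T T N T T T N

Derivation:
Ev 1: PC=2 idx=0 pred=T actual=N -> ctr[0]=2
Ev 2: PC=3 idx=1 pred=T actual=N -> ctr[1]=2
Ev 3: PC=2 idx=0 pred=T actual=N -> ctr[0]=1
Ev 4: PC=3 idx=1 pred=T actual=N -> ctr[1]=1
Ev 5: PC=2 idx=0 pred=N actual=T -> ctr[0]=2
Ev 6: PC=2 idx=0 pred=T actual=T -> ctr[0]=3
Ev 7: PC=2 idx=0 pred=T actual=T -> ctr[0]=3
Ev 8: PC=2 idx=0 pred=T actual=N -> ctr[0]=2
Ev 9: PC=3 idx=1 pred=N actual=N -> ctr[1]=0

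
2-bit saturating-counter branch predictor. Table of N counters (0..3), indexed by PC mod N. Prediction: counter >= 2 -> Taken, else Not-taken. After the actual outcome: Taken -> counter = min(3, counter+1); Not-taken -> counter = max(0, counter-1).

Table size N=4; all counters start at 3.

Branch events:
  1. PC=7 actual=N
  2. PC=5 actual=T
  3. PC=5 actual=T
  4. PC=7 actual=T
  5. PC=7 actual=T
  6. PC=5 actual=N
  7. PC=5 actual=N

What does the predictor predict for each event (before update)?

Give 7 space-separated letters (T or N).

Answer: T T T T T T T

Derivation:
Ev 1: PC=7 idx=3 pred=T actual=N -> ctr[3]=2
Ev 2: PC=5 idx=1 pred=T actual=T -> ctr[1]=3
Ev 3: PC=5 idx=1 pred=T actual=T -> ctr[1]=3
Ev 4: PC=7 idx=3 pred=T actual=T -> ctr[3]=3
Ev 5: PC=7 idx=3 pred=T actual=T -> ctr[3]=3
Ev 6: PC=5 idx=1 pred=T actual=N -> ctr[1]=2
Ev 7: PC=5 idx=1 pred=T actual=N -> ctr[1]=1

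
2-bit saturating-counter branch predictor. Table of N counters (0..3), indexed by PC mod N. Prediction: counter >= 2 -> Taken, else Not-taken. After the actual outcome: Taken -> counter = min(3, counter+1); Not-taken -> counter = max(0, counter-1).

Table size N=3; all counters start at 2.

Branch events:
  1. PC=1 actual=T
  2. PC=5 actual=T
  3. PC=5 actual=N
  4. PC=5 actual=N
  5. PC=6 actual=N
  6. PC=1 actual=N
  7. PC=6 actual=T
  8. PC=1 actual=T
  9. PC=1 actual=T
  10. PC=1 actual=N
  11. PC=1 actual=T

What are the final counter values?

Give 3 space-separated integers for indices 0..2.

Ev 1: PC=1 idx=1 pred=T actual=T -> ctr[1]=3
Ev 2: PC=5 idx=2 pred=T actual=T -> ctr[2]=3
Ev 3: PC=5 idx=2 pred=T actual=N -> ctr[2]=2
Ev 4: PC=5 idx=2 pred=T actual=N -> ctr[2]=1
Ev 5: PC=6 idx=0 pred=T actual=N -> ctr[0]=1
Ev 6: PC=1 idx=1 pred=T actual=N -> ctr[1]=2
Ev 7: PC=6 idx=0 pred=N actual=T -> ctr[0]=2
Ev 8: PC=1 idx=1 pred=T actual=T -> ctr[1]=3
Ev 9: PC=1 idx=1 pred=T actual=T -> ctr[1]=3
Ev 10: PC=1 idx=1 pred=T actual=N -> ctr[1]=2
Ev 11: PC=1 idx=1 pred=T actual=T -> ctr[1]=3

Answer: 2 3 1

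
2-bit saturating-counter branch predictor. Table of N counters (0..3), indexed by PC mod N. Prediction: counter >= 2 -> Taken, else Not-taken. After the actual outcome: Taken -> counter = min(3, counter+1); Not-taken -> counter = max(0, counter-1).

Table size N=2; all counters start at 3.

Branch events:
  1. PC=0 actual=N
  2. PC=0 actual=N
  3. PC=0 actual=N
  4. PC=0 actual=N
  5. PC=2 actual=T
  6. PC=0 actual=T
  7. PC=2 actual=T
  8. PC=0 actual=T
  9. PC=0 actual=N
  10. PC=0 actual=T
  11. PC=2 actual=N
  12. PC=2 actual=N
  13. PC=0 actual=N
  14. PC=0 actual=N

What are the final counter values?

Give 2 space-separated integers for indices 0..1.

Ev 1: PC=0 idx=0 pred=T actual=N -> ctr[0]=2
Ev 2: PC=0 idx=0 pred=T actual=N -> ctr[0]=1
Ev 3: PC=0 idx=0 pred=N actual=N -> ctr[0]=0
Ev 4: PC=0 idx=0 pred=N actual=N -> ctr[0]=0
Ev 5: PC=2 idx=0 pred=N actual=T -> ctr[0]=1
Ev 6: PC=0 idx=0 pred=N actual=T -> ctr[0]=2
Ev 7: PC=2 idx=0 pred=T actual=T -> ctr[0]=3
Ev 8: PC=0 idx=0 pred=T actual=T -> ctr[0]=3
Ev 9: PC=0 idx=0 pred=T actual=N -> ctr[0]=2
Ev 10: PC=0 idx=0 pred=T actual=T -> ctr[0]=3
Ev 11: PC=2 idx=0 pred=T actual=N -> ctr[0]=2
Ev 12: PC=2 idx=0 pred=T actual=N -> ctr[0]=1
Ev 13: PC=0 idx=0 pred=N actual=N -> ctr[0]=0
Ev 14: PC=0 idx=0 pred=N actual=N -> ctr[0]=0

Answer: 0 3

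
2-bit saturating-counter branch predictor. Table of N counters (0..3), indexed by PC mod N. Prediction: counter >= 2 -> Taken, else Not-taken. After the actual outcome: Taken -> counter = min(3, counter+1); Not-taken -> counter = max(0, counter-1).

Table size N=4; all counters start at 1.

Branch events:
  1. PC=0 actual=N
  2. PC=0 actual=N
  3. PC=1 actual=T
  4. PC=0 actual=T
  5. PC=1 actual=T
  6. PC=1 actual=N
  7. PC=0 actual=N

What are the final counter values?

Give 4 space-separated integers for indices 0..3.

Ev 1: PC=0 idx=0 pred=N actual=N -> ctr[0]=0
Ev 2: PC=0 idx=0 pred=N actual=N -> ctr[0]=0
Ev 3: PC=1 idx=1 pred=N actual=T -> ctr[1]=2
Ev 4: PC=0 idx=0 pred=N actual=T -> ctr[0]=1
Ev 5: PC=1 idx=1 pred=T actual=T -> ctr[1]=3
Ev 6: PC=1 idx=1 pred=T actual=N -> ctr[1]=2
Ev 7: PC=0 idx=0 pred=N actual=N -> ctr[0]=0

Answer: 0 2 1 1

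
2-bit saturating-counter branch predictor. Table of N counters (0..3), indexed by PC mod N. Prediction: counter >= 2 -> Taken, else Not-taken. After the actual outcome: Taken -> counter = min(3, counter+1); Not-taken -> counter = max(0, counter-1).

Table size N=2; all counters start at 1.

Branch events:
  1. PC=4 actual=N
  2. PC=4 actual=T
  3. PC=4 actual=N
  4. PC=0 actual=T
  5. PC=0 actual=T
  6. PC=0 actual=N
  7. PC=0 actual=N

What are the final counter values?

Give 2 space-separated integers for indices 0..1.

Answer: 0 1

Derivation:
Ev 1: PC=4 idx=0 pred=N actual=N -> ctr[0]=0
Ev 2: PC=4 idx=0 pred=N actual=T -> ctr[0]=1
Ev 3: PC=4 idx=0 pred=N actual=N -> ctr[0]=0
Ev 4: PC=0 idx=0 pred=N actual=T -> ctr[0]=1
Ev 5: PC=0 idx=0 pred=N actual=T -> ctr[0]=2
Ev 6: PC=0 idx=0 pred=T actual=N -> ctr[0]=1
Ev 7: PC=0 idx=0 pred=N actual=N -> ctr[0]=0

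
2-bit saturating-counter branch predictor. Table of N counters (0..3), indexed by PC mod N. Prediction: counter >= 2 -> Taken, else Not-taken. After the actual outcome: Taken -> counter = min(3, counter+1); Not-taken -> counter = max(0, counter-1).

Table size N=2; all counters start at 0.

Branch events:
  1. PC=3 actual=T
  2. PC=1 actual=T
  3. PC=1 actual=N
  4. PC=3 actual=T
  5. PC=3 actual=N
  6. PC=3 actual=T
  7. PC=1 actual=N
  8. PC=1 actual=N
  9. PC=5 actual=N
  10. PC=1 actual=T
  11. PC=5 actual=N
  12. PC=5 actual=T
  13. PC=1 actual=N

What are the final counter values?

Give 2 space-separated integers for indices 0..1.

Answer: 0 0

Derivation:
Ev 1: PC=3 idx=1 pred=N actual=T -> ctr[1]=1
Ev 2: PC=1 idx=1 pred=N actual=T -> ctr[1]=2
Ev 3: PC=1 idx=1 pred=T actual=N -> ctr[1]=1
Ev 4: PC=3 idx=1 pred=N actual=T -> ctr[1]=2
Ev 5: PC=3 idx=1 pred=T actual=N -> ctr[1]=1
Ev 6: PC=3 idx=1 pred=N actual=T -> ctr[1]=2
Ev 7: PC=1 idx=1 pred=T actual=N -> ctr[1]=1
Ev 8: PC=1 idx=1 pred=N actual=N -> ctr[1]=0
Ev 9: PC=5 idx=1 pred=N actual=N -> ctr[1]=0
Ev 10: PC=1 idx=1 pred=N actual=T -> ctr[1]=1
Ev 11: PC=5 idx=1 pred=N actual=N -> ctr[1]=0
Ev 12: PC=5 idx=1 pred=N actual=T -> ctr[1]=1
Ev 13: PC=1 idx=1 pred=N actual=N -> ctr[1]=0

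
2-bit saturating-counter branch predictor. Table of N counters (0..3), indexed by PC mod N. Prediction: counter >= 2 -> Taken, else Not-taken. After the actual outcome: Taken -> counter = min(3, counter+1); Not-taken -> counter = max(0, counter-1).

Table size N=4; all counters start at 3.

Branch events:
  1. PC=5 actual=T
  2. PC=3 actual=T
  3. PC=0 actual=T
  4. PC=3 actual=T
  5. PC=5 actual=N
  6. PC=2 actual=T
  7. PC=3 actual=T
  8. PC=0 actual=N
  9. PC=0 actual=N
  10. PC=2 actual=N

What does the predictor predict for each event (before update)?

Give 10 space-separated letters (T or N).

Answer: T T T T T T T T T T

Derivation:
Ev 1: PC=5 idx=1 pred=T actual=T -> ctr[1]=3
Ev 2: PC=3 idx=3 pred=T actual=T -> ctr[3]=3
Ev 3: PC=0 idx=0 pred=T actual=T -> ctr[0]=3
Ev 4: PC=3 idx=3 pred=T actual=T -> ctr[3]=3
Ev 5: PC=5 idx=1 pred=T actual=N -> ctr[1]=2
Ev 6: PC=2 idx=2 pred=T actual=T -> ctr[2]=3
Ev 7: PC=3 idx=3 pred=T actual=T -> ctr[3]=3
Ev 8: PC=0 idx=0 pred=T actual=N -> ctr[0]=2
Ev 9: PC=0 idx=0 pred=T actual=N -> ctr[0]=1
Ev 10: PC=2 idx=2 pred=T actual=N -> ctr[2]=2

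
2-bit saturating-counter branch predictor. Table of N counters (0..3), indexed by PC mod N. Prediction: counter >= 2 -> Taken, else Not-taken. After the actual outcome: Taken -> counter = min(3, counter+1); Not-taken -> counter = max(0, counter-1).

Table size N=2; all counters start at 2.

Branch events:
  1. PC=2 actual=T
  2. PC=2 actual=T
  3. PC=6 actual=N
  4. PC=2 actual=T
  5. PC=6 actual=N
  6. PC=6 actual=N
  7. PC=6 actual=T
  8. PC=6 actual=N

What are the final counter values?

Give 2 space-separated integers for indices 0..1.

Answer: 1 2

Derivation:
Ev 1: PC=2 idx=0 pred=T actual=T -> ctr[0]=3
Ev 2: PC=2 idx=0 pred=T actual=T -> ctr[0]=3
Ev 3: PC=6 idx=0 pred=T actual=N -> ctr[0]=2
Ev 4: PC=2 idx=0 pred=T actual=T -> ctr[0]=3
Ev 5: PC=6 idx=0 pred=T actual=N -> ctr[0]=2
Ev 6: PC=6 idx=0 pred=T actual=N -> ctr[0]=1
Ev 7: PC=6 idx=0 pred=N actual=T -> ctr[0]=2
Ev 8: PC=6 idx=0 pred=T actual=N -> ctr[0]=1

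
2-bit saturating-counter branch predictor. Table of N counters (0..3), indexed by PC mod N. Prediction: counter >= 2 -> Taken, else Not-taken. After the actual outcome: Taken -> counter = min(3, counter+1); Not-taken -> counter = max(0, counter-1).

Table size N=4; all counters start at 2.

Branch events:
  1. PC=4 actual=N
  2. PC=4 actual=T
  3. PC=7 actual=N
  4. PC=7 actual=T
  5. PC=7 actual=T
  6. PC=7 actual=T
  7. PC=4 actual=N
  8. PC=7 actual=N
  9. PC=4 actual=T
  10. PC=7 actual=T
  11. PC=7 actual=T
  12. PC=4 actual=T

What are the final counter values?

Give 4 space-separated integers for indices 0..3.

Answer: 3 2 2 3

Derivation:
Ev 1: PC=4 idx=0 pred=T actual=N -> ctr[0]=1
Ev 2: PC=4 idx=0 pred=N actual=T -> ctr[0]=2
Ev 3: PC=7 idx=3 pred=T actual=N -> ctr[3]=1
Ev 4: PC=7 idx=3 pred=N actual=T -> ctr[3]=2
Ev 5: PC=7 idx=3 pred=T actual=T -> ctr[3]=3
Ev 6: PC=7 idx=3 pred=T actual=T -> ctr[3]=3
Ev 7: PC=4 idx=0 pred=T actual=N -> ctr[0]=1
Ev 8: PC=7 idx=3 pred=T actual=N -> ctr[3]=2
Ev 9: PC=4 idx=0 pred=N actual=T -> ctr[0]=2
Ev 10: PC=7 idx=3 pred=T actual=T -> ctr[3]=3
Ev 11: PC=7 idx=3 pred=T actual=T -> ctr[3]=3
Ev 12: PC=4 idx=0 pred=T actual=T -> ctr[0]=3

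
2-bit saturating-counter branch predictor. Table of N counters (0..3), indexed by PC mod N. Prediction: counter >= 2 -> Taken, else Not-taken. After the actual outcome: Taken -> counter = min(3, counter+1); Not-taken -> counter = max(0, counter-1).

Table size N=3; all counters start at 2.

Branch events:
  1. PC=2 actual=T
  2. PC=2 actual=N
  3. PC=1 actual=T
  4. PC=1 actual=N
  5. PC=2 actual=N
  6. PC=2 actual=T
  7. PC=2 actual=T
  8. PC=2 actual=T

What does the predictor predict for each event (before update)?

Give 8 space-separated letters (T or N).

Answer: T T T T T N T T

Derivation:
Ev 1: PC=2 idx=2 pred=T actual=T -> ctr[2]=3
Ev 2: PC=2 idx=2 pred=T actual=N -> ctr[2]=2
Ev 3: PC=1 idx=1 pred=T actual=T -> ctr[1]=3
Ev 4: PC=1 idx=1 pred=T actual=N -> ctr[1]=2
Ev 5: PC=2 idx=2 pred=T actual=N -> ctr[2]=1
Ev 6: PC=2 idx=2 pred=N actual=T -> ctr[2]=2
Ev 7: PC=2 idx=2 pred=T actual=T -> ctr[2]=3
Ev 8: PC=2 idx=2 pred=T actual=T -> ctr[2]=3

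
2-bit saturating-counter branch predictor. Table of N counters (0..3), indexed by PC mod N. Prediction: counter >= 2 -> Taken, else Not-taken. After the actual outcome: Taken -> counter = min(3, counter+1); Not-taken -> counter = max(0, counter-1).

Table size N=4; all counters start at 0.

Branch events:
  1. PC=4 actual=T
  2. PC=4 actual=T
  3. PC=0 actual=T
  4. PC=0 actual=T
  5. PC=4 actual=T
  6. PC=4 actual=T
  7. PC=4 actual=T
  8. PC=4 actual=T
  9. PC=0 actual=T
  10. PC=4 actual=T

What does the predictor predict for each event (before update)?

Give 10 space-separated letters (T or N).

Ev 1: PC=4 idx=0 pred=N actual=T -> ctr[0]=1
Ev 2: PC=4 idx=0 pred=N actual=T -> ctr[0]=2
Ev 3: PC=0 idx=0 pred=T actual=T -> ctr[0]=3
Ev 4: PC=0 idx=0 pred=T actual=T -> ctr[0]=3
Ev 5: PC=4 idx=0 pred=T actual=T -> ctr[0]=3
Ev 6: PC=4 idx=0 pred=T actual=T -> ctr[0]=3
Ev 7: PC=4 idx=0 pred=T actual=T -> ctr[0]=3
Ev 8: PC=4 idx=0 pred=T actual=T -> ctr[0]=3
Ev 9: PC=0 idx=0 pred=T actual=T -> ctr[0]=3
Ev 10: PC=4 idx=0 pred=T actual=T -> ctr[0]=3

Answer: N N T T T T T T T T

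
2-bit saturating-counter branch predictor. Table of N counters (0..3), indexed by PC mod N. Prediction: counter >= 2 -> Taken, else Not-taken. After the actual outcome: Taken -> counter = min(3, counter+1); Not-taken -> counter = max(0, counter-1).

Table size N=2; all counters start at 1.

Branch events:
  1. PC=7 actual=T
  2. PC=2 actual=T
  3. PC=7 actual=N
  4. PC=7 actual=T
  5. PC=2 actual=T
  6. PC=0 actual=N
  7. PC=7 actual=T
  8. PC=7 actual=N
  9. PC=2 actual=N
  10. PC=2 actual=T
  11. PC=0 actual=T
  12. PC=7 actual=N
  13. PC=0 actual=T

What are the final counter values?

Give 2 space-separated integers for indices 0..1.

Answer: 3 1

Derivation:
Ev 1: PC=7 idx=1 pred=N actual=T -> ctr[1]=2
Ev 2: PC=2 idx=0 pred=N actual=T -> ctr[0]=2
Ev 3: PC=7 idx=1 pred=T actual=N -> ctr[1]=1
Ev 4: PC=7 idx=1 pred=N actual=T -> ctr[1]=2
Ev 5: PC=2 idx=0 pred=T actual=T -> ctr[0]=3
Ev 6: PC=0 idx=0 pred=T actual=N -> ctr[0]=2
Ev 7: PC=7 idx=1 pred=T actual=T -> ctr[1]=3
Ev 8: PC=7 idx=1 pred=T actual=N -> ctr[1]=2
Ev 9: PC=2 idx=0 pred=T actual=N -> ctr[0]=1
Ev 10: PC=2 idx=0 pred=N actual=T -> ctr[0]=2
Ev 11: PC=0 idx=0 pred=T actual=T -> ctr[0]=3
Ev 12: PC=7 idx=1 pred=T actual=N -> ctr[1]=1
Ev 13: PC=0 idx=0 pred=T actual=T -> ctr[0]=3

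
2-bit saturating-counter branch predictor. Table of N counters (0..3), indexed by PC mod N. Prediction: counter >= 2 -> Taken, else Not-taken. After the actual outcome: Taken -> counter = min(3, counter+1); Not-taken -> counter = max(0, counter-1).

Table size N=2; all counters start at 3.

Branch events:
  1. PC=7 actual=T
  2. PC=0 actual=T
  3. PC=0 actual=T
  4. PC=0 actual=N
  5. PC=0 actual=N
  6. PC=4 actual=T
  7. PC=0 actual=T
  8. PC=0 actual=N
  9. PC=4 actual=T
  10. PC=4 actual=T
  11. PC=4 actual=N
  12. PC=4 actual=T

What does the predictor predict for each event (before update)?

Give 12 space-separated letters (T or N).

Ev 1: PC=7 idx=1 pred=T actual=T -> ctr[1]=3
Ev 2: PC=0 idx=0 pred=T actual=T -> ctr[0]=3
Ev 3: PC=0 idx=0 pred=T actual=T -> ctr[0]=3
Ev 4: PC=0 idx=0 pred=T actual=N -> ctr[0]=2
Ev 5: PC=0 idx=0 pred=T actual=N -> ctr[0]=1
Ev 6: PC=4 idx=0 pred=N actual=T -> ctr[0]=2
Ev 7: PC=0 idx=0 pred=T actual=T -> ctr[0]=3
Ev 8: PC=0 idx=0 pred=T actual=N -> ctr[0]=2
Ev 9: PC=4 idx=0 pred=T actual=T -> ctr[0]=3
Ev 10: PC=4 idx=0 pred=T actual=T -> ctr[0]=3
Ev 11: PC=4 idx=0 pred=T actual=N -> ctr[0]=2
Ev 12: PC=4 idx=0 pred=T actual=T -> ctr[0]=3

Answer: T T T T T N T T T T T T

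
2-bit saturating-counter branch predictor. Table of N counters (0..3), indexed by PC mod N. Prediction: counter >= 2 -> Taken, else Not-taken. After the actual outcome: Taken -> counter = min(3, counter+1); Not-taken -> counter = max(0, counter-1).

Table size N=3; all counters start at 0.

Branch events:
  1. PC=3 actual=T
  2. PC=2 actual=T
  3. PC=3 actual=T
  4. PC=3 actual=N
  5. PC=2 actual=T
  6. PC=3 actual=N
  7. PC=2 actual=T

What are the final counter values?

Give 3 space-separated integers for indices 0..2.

Answer: 0 0 3

Derivation:
Ev 1: PC=3 idx=0 pred=N actual=T -> ctr[0]=1
Ev 2: PC=2 idx=2 pred=N actual=T -> ctr[2]=1
Ev 3: PC=3 idx=0 pred=N actual=T -> ctr[0]=2
Ev 4: PC=3 idx=0 pred=T actual=N -> ctr[0]=1
Ev 5: PC=2 idx=2 pred=N actual=T -> ctr[2]=2
Ev 6: PC=3 idx=0 pred=N actual=N -> ctr[0]=0
Ev 7: PC=2 idx=2 pred=T actual=T -> ctr[2]=3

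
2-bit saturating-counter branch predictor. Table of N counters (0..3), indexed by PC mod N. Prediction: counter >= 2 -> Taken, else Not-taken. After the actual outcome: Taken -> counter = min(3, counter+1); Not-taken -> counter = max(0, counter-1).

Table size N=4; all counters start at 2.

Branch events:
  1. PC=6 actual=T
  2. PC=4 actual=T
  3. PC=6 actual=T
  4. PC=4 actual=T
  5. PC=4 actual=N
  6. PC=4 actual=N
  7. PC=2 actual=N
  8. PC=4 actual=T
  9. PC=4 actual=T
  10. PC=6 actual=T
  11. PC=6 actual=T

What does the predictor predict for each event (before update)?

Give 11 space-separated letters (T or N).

Answer: T T T T T T T N T T T

Derivation:
Ev 1: PC=6 idx=2 pred=T actual=T -> ctr[2]=3
Ev 2: PC=4 idx=0 pred=T actual=T -> ctr[0]=3
Ev 3: PC=6 idx=2 pred=T actual=T -> ctr[2]=3
Ev 4: PC=4 idx=0 pred=T actual=T -> ctr[0]=3
Ev 5: PC=4 idx=0 pred=T actual=N -> ctr[0]=2
Ev 6: PC=4 idx=0 pred=T actual=N -> ctr[0]=1
Ev 7: PC=2 idx=2 pred=T actual=N -> ctr[2]=2
Ev 8: PC=4 idx=0 pred=N actual=T -> ctr[0]=2
Ev 9: PC=4 idx=0 pred=T actual=T -> ctr[0]=3
Ev 10: PC=6 idx=2 pred=T actual=T -> ctr[2]=3
Ev 11: PC=6 idx=2 pred=T actual=T -> ctr[2]=3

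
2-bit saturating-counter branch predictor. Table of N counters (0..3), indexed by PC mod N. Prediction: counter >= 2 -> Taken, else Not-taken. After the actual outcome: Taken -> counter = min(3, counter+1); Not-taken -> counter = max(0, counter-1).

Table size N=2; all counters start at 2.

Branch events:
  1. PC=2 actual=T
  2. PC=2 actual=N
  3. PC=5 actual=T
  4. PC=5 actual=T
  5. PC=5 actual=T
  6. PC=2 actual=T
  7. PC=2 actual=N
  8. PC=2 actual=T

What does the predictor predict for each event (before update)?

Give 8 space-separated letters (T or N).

Ev 1: PC=2 idx=0 pred=T actual=T -> ctr[0]=3
Ev 2: PC=2 idx=0 pred=T actual=N -> ctr[0]=2
Ev 3: PC=5 idx=1 pred=T actual=T -> ctr[1]=3
Ev 4: PC=5 idx=1 pred=T actual=T -> ctr[1]=3
Ev 5: PC=5 idx=1 pred=T actual=T -> ctr[1]=3
Ev 6: PC=2 idx=0 pred=T actual=T -> ctr[0]=3
Ev 7: PC=2 idx=0 pred=T actual=N -> ctr[0]=2
Ev 8: PC=2 idx=0 pred=T actual=T -> ctr[0]=3

Answer: T T T T T T T T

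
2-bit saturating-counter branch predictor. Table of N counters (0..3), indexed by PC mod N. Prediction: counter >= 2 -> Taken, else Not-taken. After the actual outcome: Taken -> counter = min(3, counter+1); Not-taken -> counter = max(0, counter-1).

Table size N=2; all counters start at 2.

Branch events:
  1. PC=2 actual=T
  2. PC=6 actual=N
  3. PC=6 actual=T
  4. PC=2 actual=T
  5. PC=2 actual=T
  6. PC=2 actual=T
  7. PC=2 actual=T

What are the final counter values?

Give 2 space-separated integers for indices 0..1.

Answer: 3 2

Derivation:
Ev 1: PC=2 idx=0 pred=T actual=T -> ctr[0]=3
Ev 2: PC=6 idx=0 pred=T actual=N -> ctr[0]=2
Ev 3: PC=6 idx=0 pred=T actual=T -> ctr[0]=3
Ev 4: PC=2 idx=0 pred=T actual=T -> ctr[0]=3
Ev 5: PC=2 idx=0 pred=T actual=T -> ctr[0]=3
Ev 6: PC=2 idx=0 pred=T actual=T -> ctr[0]=3
Ev 7: PC=2 idx=0 pred=T actual=T -> ctr[0]=3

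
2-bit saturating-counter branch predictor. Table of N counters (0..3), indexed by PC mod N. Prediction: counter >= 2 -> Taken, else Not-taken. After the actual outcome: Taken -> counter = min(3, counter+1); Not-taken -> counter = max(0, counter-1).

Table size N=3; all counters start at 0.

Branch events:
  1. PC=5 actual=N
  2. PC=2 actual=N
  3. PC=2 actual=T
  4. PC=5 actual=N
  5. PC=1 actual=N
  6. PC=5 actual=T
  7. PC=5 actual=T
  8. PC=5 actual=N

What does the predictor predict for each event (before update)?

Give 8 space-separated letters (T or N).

Answer: N N N N N N N T

Derivation:
Ev 1: PC=5 idx=2 pred=N actual=N -> ctr[2]=0
Ev 2: PC=2 idx=2 pred=N actual=N -> ctr[2]=0
Ev 3: PC=2 idx=2 pred=N actual=T -> ctr[2]=1
Ev 4: PC=5 idx=2 pred=N actual=N -> ctr[2]=0
Ev 5: PC=1 idx=1 pred=N actual=N -> ctr[1]=0
Ev 6: PC=5 idx=2 pred=N actual=T -> ctr[2]=1
Ev 7: PC=5 idx=2 pred=N actual=T -> ctr[2]=2
Ev 8: PC=5 idx=2 pred=T actual=N -> ctr[2]=1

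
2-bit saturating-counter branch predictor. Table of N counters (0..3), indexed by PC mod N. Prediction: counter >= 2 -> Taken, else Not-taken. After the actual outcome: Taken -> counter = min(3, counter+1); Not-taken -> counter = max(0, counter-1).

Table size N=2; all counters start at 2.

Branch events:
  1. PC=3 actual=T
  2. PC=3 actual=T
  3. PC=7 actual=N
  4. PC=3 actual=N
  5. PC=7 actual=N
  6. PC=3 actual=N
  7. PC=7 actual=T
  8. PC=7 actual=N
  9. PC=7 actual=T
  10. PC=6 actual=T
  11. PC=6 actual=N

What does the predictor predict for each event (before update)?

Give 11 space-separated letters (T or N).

Ev 1: PC=3 idx=1 pred=T actual=T -> ctr[1]=3
Ev 2: PC=3 idx=1 pred=T actual=T -> ctr[1]=3
Ev 3: PC=7 idx=1 pred=T actual=N -> ctr[1]=2
Ev 4: PC=3 idx=1 pred=T actual=N -> ctr[1]=1
Ev 5: PC=7 idx=1 pred=N actual=N -> ctr[1]=0
Ev 6: PC=3 idx=1 pred=N actual=N -> ctr[1]=0
Ev 7: PC=7 idx=1 pred=N actual=T -> ctr[1]=1
Ev 8: PC=7 idx=1 pred=N actual=N -> ctr[1]=0
Ev 9: PC=7 idx=1 pred=N actual=T -> ctr[1]=1
Ev 10: PC=6 idx=0 pred=T actual=T -> ctr[0]=3
Ev 11: PC=6 idx=0 pred=T actual=N -> ctr[0]=2

Answer: T T T T N N N N N T T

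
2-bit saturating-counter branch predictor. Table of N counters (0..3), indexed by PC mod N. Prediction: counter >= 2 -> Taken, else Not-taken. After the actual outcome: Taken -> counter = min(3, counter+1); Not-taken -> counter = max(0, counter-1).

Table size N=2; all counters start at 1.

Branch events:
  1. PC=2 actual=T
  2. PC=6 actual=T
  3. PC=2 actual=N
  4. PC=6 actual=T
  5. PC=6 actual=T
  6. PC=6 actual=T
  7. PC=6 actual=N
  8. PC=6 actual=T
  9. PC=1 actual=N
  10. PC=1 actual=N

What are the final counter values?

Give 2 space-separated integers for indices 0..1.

Ev 1: PC=2 idx=0 pred=N actual=T -> ctr[0]=2
Ev 2: PC=6 idx=0 pred=T actual=T -> ctr[0]=3
Ev 3: PC=2 idx=0 pred=T actual=N -> ctr[0]=2
Ev 4: PC=6 idx=0 pred=T actual=T -> ctr[0]=3
Ev 5: PC=6 idx=0 pred=T actual=T -> ctr[0]=3
Ev 6: PC=6 idx=0 pred=T actual=T -> ctr[0]=3
Ev 7: PC=6 idx=0 pred=T actual=N -> ctr[0]=2
Ev 8: PC=6 idx=0 pred=T actual=T -> ctr[0]=3
Ev 9: PC=1 idx=1 pred=N actual=N -> ctr[1]=0
Ev 10: PC=1 idx=1 pred=N actual=N -> ctr[1]=0

Answer: 3 0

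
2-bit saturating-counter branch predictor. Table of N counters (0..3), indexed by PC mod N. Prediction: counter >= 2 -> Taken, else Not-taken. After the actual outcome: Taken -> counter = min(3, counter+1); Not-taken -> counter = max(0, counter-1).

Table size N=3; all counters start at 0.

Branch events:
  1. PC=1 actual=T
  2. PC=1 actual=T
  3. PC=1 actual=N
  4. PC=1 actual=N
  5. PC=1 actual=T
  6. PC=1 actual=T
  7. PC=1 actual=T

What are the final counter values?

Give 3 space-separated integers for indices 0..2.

Answer: 0 3 0

Derivation:
Ev 1: PC=1 idx=1 pred=N actual=T -> ctr[1]=1
Ev 2: PC=1 idx=1 pred=N actual=T -> ctr[1]=2
Ev 3: PC=1 idx=1 pred=T actual=N -> ctr[1]=1
Ev 4: PC=1 idx=1 pred=N actual=N -> ctr[1]=0
Ev 5: PC=1 idx=1 pred=N actual=T -> ctr[1]=1
Ev 6: PC=1 idx=1 pred=N actual=T -> ctr[1]=2
Ev 7: PC=1 idx=1 pred=T actual=T -> ctr[1]=3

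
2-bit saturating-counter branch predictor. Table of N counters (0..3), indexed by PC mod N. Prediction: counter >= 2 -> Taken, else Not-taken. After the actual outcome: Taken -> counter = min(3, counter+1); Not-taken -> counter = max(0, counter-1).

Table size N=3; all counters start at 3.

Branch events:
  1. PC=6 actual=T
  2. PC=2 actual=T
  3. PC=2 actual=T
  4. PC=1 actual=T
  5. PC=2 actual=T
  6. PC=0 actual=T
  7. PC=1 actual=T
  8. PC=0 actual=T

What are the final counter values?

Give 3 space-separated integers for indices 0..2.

Ev 1: PC=6 idx=0 pred=T actual=T -> ctr[0]=3
Ev 2: PC=2 idx=2 pred=T actual=T -> ctr[2]=3
Ev 3: PC=2 idx=2 pred=T actual=T -> ctr[2]=3
Ev 4: PC=1 idx=1 pred=T actual=T -> ctr[1]=3
Ev 5: PC=2 idx=2 pred=T actual=T -> ctr[2]=3
Ev 6: PC=0 idx=0 pred=T actual=T -> ctr[0]=3
Ev 7: PC=1 idx=1 pred=T actual=T -> ctr[1]=3
Ev 8: PC=0 idx=0 pred=T actual=T -> ctr[0]=3

Answer: 3 3 3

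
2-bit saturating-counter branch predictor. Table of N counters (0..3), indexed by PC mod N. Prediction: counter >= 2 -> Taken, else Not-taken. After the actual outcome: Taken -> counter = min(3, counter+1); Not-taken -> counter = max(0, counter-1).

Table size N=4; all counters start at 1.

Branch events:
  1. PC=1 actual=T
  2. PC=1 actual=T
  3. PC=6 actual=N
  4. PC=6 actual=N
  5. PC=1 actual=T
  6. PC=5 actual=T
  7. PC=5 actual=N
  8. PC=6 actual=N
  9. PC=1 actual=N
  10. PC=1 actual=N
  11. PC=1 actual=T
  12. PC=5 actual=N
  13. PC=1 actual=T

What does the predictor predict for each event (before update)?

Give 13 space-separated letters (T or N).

Ev 1: PC=1 idx=1 pred=N actual=T -> ctr[1]=2
Ev 2: PC=1 idx=1 pred=T actual=T -> ctr[1]=3
Ev 3: PC=6 idx=2 pred=N actual=N -> ctr[2]=0
Ev 4: PC=6 idx=2 pred=N actual=N -> ctr[2]=0
Ev 5: PC=1 idx=1 pred=T actual=T -> ctr[1]=3
Ev 6: PC=5 idx=1 pred=T actual=T -> ctr[1]=3
Ev 7: PC=5 idx=1 pred=T actual=N -> ctr[1]=2
Ev 8: PC=6 idx=2 pred=N actual=N -> ctr[2]=0
Ev 9: PC=1 idx=1 pred=T actual=N -> ctr[1]=1
Ev 10: PC=1 idx=1 pred=N actual=N -> ctr[1]=0
Ev 11: PC=1 idx=1 pred=N actual=T -> ctr[1]=1
Ev 12: PC=5 idx=1 pred=N actual=N -> ctr[1]=0
Ev 13: PC=1 idx=1 pred=N actual=T -> ctr[1]=1

Answer: N T N N T T T N T N N N N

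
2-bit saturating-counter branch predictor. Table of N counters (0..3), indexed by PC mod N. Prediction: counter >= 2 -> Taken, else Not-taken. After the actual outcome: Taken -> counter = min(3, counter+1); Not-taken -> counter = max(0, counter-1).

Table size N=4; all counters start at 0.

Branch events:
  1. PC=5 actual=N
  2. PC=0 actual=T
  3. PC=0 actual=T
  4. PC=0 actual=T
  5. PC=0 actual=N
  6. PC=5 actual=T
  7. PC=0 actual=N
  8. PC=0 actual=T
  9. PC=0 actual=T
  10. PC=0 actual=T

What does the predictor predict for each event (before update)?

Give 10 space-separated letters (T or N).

Ev 1: PC=5 idx=1 pred=N actual=N -> ctr[1]=0
Ev 2: PC=0 idx=0 pred=N actual=T -> ctr[0]=1
Ev 3: PC=0 idx=0 pred=N actual=T -> ctr[0]=2
Ev 4: PC=0 idx=0 pred=T actual=T -> ctr[0]=3
Ev 5: PC=0 idx=0 pred=T actual=N -> ctr[0]=2
Ev 6: PC=5 idx=1 pred=N actual=T -> ctr[1]=1
Ev 7: PC=0 idx=0 pred=T actual=N -> ctr[0]=1
Ev 8: PC=0 idx=0 pred=N actual=T -> ctr[0]=2
Ev 9: PC=0 idx=0 pred=T actual=T -> ctr[0]=3
Ev 10: PC=0 idx=0 pred=T actual=T -> ctr[0]=3

Answer: N N N T T N T N T T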